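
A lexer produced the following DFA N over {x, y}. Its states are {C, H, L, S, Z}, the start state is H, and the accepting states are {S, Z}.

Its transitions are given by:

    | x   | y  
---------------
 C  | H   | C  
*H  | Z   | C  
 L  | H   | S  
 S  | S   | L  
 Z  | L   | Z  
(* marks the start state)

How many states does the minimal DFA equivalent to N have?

5

Every state is reachable, so we keep all 5.
Start with accepting vs non-accepting: {S,Z} | {C,H,L}.
Split {S,Z} by δ(·,x) → {Z} and {S}.
Split {C,H,L} by δ(·,x) → {C,L} and {H}.
On input y, block {C,L} splits into {C} and {L}.
The partition is now stable with 5 blocks: {Z} | {C} | {S} | {H} | {L}.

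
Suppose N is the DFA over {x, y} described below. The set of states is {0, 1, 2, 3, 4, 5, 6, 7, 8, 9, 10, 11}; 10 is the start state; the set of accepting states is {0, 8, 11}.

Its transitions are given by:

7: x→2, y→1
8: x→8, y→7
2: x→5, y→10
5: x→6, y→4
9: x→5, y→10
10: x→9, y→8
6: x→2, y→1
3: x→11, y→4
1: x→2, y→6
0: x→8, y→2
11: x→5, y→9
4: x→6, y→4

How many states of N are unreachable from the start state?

3

No path from 10 leads to 0, 3, 11; the other 9 states are all reachable.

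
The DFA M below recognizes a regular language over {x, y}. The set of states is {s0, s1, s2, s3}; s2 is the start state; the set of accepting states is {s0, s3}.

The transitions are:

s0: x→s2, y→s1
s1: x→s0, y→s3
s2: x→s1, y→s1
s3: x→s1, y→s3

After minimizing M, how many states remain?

Start with accepting vs non-accepting: {s0,s3} | {s1,s2}.
Split {s0,s3} by δ(·,y) → {s0} and {s3}.
Refine {s1,s2} on symbol x: members go to different blocks, giving {s1} and {s2}.
The partition is now stable with 4 blocks: {s0} | {s1} | {s3} | {s2}.

4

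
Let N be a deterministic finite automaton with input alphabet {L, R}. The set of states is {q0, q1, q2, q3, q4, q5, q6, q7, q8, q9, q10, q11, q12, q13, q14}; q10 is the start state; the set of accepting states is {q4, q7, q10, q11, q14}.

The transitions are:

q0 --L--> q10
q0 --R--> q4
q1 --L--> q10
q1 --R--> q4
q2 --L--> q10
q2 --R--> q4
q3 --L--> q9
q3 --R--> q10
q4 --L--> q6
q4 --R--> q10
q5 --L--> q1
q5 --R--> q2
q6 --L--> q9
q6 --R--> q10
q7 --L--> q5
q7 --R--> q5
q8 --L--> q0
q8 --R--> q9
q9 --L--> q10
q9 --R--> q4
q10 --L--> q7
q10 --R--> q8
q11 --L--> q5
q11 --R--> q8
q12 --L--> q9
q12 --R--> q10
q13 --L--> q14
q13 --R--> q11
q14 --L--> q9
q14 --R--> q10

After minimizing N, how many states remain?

6

Reachable states from the start: {q0,q1,q2,q4,q5,q6,q7,q8,q9,q10}. Unreachable: {q3,q11,q12,q13,q14} — drop them.
Start with accepting vs non-accepting: {q4,q7,q10} | {q0,q1,q2,q5,q6,q8,q9}.
Refine {q4,q7,q10} on symbol L: members go to different blocks, giving {q4,q7} and {q10}.
Split {q4,q7} by δ(·,R) → {q4} and {q7}.
On input L, block {q0,q1,q2,q5,q6,q8,q9} splits into {q0,q1,q2,q9} and {q5,q6,q8}.
On input R, block {q5,q6,q8} splits into {q5,q8} and {q6}.
Stable partition: {q4} | {q0,q1,q2,q9} | {q10} | {q7} | {q5,q8} | {q6} — 6 equivalence classes.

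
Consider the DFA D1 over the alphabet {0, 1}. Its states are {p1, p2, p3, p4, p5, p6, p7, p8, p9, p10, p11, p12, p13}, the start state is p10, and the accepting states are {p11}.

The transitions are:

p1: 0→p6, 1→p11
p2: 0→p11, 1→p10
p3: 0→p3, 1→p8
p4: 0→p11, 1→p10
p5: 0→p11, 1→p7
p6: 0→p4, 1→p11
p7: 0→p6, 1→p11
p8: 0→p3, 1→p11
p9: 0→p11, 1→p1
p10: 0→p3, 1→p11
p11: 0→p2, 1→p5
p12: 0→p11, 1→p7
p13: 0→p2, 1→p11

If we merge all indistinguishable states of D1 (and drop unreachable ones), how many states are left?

7

Reachable states from the start: {p2,p3,p4,p5,p6,p7,p8,p10,p11}. Unreachable: {p1,p9,p12,p13} — drop them.
Start with accepting vs non-accepting: {p11} | {p2,p3,p4,p5,p6,p7,p8,p10}.
Split {p2,p3,p4,p5,p6,p7,p8,p10} by δ(·,0) → {p3,p6,p7,p8,p10} and {p2,p4,p5}.
Split {p3,p6,p7,p8,p10} by δ(·,0) → {p3,p7,p8,p10} and {p6}.
On input 0, block {p3,p7,p8,p10} splits into {p3,p8,p10} and {p7}.
Split {p3,p8,p10} by δ(·,1) → {p8,p10} and {p3}.
On input 1, block {p2,p4,p5} splits into {p2,p4} and {p5}.
No further refinement is possible. Final partition (7 blocks): {p11} | {p8,p10} | {p2,p4} | {p6} | {p7} | {p3} | {p5}.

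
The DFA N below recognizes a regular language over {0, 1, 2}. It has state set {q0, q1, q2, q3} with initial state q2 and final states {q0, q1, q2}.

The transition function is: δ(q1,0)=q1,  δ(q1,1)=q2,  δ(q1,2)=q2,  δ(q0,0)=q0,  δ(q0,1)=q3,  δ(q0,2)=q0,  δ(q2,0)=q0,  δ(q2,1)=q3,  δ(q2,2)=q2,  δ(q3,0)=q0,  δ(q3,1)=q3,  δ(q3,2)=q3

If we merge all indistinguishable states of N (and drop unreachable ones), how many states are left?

2

Reachable states from the start: {q0,q2,q3}. Unreachable: {q1} — drop them.
P0 = {q0,q2} | {q3}.
No further refinement is possible. Final partition (2 blocks): {q0,q2} | {q3}.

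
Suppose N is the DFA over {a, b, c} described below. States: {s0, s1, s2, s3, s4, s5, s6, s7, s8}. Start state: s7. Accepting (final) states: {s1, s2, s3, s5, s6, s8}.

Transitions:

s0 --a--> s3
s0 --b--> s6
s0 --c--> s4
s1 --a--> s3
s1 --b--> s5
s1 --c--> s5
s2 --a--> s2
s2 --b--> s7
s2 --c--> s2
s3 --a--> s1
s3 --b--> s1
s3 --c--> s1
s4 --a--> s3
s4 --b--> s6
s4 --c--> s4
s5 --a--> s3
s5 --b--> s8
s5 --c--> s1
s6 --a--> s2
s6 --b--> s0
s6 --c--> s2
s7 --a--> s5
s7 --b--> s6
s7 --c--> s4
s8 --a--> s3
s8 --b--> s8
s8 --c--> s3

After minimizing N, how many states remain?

3

Start with accepting vs non-accepting: {s1,s2,s3,s5,s6,s8} | {s0,s4,s7}.
On input b, block {s1,s2,s3,s5,s6,s8} splits into {s1,s3,s5,s8} and {s2,s6}.
Stable partition: {s1,s3,s5,s8} | {s0,s4,s7} | {s2,s6} — 3 equivalence classes.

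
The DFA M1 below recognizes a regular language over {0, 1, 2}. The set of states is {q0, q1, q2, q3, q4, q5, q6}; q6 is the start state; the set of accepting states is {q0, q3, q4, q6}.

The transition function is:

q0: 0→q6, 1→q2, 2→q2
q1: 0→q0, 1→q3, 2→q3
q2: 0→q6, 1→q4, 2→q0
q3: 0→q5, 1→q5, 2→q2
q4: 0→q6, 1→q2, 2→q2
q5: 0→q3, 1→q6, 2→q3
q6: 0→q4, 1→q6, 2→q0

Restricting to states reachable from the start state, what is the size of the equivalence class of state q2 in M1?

First remove the unreachable states {q1,q3,q5}; 4 states remain.
Start with accepting vs non-accepting: {q0,q4,q6} | {q2}.
Refine {q0,q4,q6} on symbol 1: members go to different blocks, giving {q0,q4} and {q6}.
The partition is now stable with 3 blocks: {q0,q4} | {q2} | {q6}.
State q2 belongs to the block {q2}, which has 1 states.

1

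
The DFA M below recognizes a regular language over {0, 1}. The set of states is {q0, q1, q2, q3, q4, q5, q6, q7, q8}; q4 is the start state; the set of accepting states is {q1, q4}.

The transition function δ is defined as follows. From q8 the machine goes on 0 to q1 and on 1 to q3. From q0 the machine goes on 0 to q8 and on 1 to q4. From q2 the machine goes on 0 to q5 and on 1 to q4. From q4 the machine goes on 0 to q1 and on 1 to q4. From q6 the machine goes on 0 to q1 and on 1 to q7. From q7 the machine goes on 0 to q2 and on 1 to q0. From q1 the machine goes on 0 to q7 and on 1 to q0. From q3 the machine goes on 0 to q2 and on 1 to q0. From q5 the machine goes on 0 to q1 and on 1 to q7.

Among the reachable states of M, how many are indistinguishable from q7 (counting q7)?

2

First remove the unreachable states {q6}; 8 states remain.
Start with accepting vs non-accepting: {q1,q4} | {q0,q2,q3,q5,q7,q8}.
Refine {q1,q4} on symbol 0: members go to different blocks, giving {q1} and {q4}.
Split {q0,q2,q3,q5,q7,q8} by δ(·,0) → {q0,q2,q3,q7} and {q5,q8}.
Split {q0,q2,q3,q7} by δ(·,0) → {q0,q2} and {q3,q7}.
No further refinement is possible. Final partition (5 blocks): {q1} | {q0,q2} | {q4} | {q5,q8} | {q3,q7}.
State q7 belongs to the block {q3,q7}, which has 2 states.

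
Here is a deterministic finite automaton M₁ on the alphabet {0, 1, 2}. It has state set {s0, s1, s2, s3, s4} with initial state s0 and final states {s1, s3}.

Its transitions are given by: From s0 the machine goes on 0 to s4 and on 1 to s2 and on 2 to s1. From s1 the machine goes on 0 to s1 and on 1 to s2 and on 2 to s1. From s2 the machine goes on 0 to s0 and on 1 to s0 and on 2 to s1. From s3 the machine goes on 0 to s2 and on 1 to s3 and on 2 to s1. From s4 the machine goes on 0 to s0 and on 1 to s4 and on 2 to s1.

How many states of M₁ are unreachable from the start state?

1

BFS from s0 reaches {s0, s1, s2, s4}; the 1 state(s) s3 are never visited.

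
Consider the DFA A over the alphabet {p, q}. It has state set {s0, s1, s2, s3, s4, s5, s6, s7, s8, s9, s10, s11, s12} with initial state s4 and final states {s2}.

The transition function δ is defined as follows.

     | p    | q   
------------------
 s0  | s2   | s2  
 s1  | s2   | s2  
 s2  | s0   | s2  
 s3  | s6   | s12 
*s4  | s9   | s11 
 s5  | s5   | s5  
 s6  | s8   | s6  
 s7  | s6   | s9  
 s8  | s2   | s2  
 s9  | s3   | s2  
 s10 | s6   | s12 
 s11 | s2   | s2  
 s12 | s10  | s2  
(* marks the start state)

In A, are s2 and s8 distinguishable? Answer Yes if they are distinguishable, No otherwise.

First remove the unreachable states {s1,s5,s7}; 10 states remain.
Start with accepting vs non-accepting: {s2} | {s0,s3,s4,s6,s8,s9,s10,s11,s12}.
Split {s0,s3,s4,s6,s8,s9,s10,s11,s12} by δ(·,p) → {s3,s4,s6,s9,s10,s12} and {s0,s8,s11}.
Refine {s3,s4,s6,s9,s10,s12} on symbol p: members go to different blocks, giving {s3,s4,s9,s10,s12} and {s6}.
Refine {s3,s4,s9,s10,s12} on symbol p: members go to different blocks, giving {s4,s9,s12} and {s3,s10}.
On input p, block {s4,s9,s12} splits into {s9,s12} and {s4}.
Stable partition: {s2} | {s9,s12} | {s0,s8,s11} | {s6} | {s3,s10} | {s4} — 6 equivalence classes.
s2 and s8 end up in different blocks, so they are distinguishable. For instance, the string 'ε' is accepted from only s2.

Yes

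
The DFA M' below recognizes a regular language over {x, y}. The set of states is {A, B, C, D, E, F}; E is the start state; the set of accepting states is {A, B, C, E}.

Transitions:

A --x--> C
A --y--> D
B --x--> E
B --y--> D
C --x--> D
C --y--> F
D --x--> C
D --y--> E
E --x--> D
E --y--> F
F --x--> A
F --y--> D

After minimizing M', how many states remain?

Reachable states from the start: {A,C,D,E,F}. Unreachable: {B} — drop them.
P0 = {A,C,E} | {D,F}.
Refine {A,C,E} on symbol x: members go to different blocks, giving {C,E} and {A}.
Refine {D,F} on symbol x: members go to different blocks, giving {D} and {F}.
Stable partition: {C,E} | {D} | {A} | {F} — 4 equivalence classes.

4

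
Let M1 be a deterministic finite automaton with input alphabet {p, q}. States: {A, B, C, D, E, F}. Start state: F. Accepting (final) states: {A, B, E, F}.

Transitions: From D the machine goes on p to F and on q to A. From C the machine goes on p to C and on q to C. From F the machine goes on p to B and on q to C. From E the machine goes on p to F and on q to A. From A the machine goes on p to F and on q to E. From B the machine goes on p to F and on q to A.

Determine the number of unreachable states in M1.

1

BFS from F reaches {A, B, C, E, F}; the 1 state(s) D are never visited.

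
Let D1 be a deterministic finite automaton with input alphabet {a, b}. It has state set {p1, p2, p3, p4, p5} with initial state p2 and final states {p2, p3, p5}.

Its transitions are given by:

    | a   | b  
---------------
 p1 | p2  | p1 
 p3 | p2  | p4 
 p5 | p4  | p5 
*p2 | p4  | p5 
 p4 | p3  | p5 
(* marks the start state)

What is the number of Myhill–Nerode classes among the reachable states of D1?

Reachable states from the start: {p2,p3,p4,p5}. Unreachable: {p1} — drop them.
P0 = {p2,p3,p5} | {p4}.
Refine {p2,p3,p5} on symbol a: members go to different blocks, giving {p2,p5} and {p3}.
No further refinement is possible. Final partition (3 blocks): {p2,p5} | {p4} | {p3}.

3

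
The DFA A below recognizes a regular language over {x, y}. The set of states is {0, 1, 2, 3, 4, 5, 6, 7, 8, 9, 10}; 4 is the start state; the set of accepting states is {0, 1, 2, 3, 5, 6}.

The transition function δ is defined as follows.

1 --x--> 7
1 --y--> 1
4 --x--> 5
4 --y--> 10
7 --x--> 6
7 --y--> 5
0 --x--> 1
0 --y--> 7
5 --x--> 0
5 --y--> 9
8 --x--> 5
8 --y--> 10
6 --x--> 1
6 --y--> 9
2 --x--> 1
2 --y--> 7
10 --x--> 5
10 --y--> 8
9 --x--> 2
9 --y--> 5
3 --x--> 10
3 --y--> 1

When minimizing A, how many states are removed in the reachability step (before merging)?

Starting at 4 and following transitions, the reachable set is {0, 1, 2, 4, 5, 6, 7, 8, 9, 10}. That leaves 3 unreachable — 1 in total.

1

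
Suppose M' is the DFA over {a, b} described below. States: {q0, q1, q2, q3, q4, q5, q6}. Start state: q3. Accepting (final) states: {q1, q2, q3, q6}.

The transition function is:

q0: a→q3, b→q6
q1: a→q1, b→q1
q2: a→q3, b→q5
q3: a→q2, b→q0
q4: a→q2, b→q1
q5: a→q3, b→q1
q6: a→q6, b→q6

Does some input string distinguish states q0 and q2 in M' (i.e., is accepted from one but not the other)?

States {q4} cannot be reached from the start state, so discard them.
Start with accepting vs non-accepting: {q1,q2,q3,q6} | {q0,q5}.
Refine {q1,q2,q3,q6} on symbol b: members go to different blocks, giving {q1,q6} and {q2,q3}.
No further refinement is possible. Final partition (3 blocks): {q1,q6} | {q0,q5} | {q2,q3}.
q0 and q2 end up in different blocks, so they are distinguishable. For instance, the string 'ε' is accepted from only q2.

Yes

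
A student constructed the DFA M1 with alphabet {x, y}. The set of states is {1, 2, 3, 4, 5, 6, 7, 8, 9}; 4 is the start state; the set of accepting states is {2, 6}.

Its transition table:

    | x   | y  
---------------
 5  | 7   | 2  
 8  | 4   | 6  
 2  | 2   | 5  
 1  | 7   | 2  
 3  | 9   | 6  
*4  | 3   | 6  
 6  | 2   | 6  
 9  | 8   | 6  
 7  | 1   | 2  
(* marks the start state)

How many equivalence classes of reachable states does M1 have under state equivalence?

Every state is reachable, so we keep all 9.
P0 = {2,6} | {1,3,4,5,7,8,9}.
On input y, block {2,6} splits into {2} and {6}.
Refine {1,3,4,5,7,8,9} on symbol y: members go to different blocks, giving {3,4,8,9} and {1,5,7}.
Stable partition: {2} | {3,4,8,9} | {6} | {1,5,7} — 4 equivalence classes.

4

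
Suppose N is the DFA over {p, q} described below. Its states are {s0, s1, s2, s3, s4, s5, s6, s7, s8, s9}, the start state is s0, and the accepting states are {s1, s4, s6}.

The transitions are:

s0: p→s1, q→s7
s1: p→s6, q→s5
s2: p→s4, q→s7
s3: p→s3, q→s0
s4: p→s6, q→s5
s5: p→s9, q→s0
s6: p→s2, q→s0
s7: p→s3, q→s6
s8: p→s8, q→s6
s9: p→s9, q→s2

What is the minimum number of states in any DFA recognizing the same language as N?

5

First remove the unreachable states {s8}; 9 states remain.
Initial partition by acceptance: {s1,s4,s6} | {s0,s2,s3,s5,s7,s9}.
On input p, block {s1,s4,s6} splits into {s1,s4} and {s6}.
Refine {s0,s2,s3,s5,s7,s9} on symbol p: members go to different blocks, giving {s3,s5,s7,s9} and {s0,s2}.
Split {s3,s5,s7,s9} by δ(·,q) → {s3,s5,s9} and {s7}.
No further refinement is possible. Final partition (5 blocks): {s1,s4} | {s3,s5,s9} | {s6} | {s0,s2} | {s7}.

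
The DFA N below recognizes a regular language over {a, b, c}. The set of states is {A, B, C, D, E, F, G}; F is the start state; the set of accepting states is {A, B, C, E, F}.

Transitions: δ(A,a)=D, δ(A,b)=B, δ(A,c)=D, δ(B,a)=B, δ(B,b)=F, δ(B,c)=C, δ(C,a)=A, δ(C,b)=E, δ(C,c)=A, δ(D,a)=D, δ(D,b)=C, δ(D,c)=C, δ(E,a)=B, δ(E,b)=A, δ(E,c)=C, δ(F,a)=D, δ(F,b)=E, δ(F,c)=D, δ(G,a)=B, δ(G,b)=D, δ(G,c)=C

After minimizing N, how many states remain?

States {G} cannot be reached from the start state, so discard them.
Start with accepting vs non-accepting: {A,B,C,E,F} | {D}.
On input a, block {A,B,C,E,F} splits into {B,C,E} and {A,F}.
Split {B,C,E} by δ(·,a) → {B,E} and {C}.
The partition is now stable with 4 blocks: {B,E} | {D} | {A,F} | {C}.

4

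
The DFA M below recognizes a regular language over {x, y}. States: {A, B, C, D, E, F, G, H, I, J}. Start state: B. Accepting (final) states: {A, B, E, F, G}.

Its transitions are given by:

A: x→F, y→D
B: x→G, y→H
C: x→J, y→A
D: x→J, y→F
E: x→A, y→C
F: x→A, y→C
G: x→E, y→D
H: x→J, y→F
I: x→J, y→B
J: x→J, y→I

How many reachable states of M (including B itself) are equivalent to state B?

All states are reachable from the start state.
Start with accepting vs non-accepting: {A,B,E,F,G} | {C,D,H,I,J}.
Refine {C,D,H,I,J} on symbol y: members go to different blocks, giving {C,D,H,I} and {J}.
The partition is now stable with 3 blocks: {A,B,E,F,G} | {C,D,H,I} | {J}.
The equivalence class containing B is {A,B,E,F,G}, of size 5.

5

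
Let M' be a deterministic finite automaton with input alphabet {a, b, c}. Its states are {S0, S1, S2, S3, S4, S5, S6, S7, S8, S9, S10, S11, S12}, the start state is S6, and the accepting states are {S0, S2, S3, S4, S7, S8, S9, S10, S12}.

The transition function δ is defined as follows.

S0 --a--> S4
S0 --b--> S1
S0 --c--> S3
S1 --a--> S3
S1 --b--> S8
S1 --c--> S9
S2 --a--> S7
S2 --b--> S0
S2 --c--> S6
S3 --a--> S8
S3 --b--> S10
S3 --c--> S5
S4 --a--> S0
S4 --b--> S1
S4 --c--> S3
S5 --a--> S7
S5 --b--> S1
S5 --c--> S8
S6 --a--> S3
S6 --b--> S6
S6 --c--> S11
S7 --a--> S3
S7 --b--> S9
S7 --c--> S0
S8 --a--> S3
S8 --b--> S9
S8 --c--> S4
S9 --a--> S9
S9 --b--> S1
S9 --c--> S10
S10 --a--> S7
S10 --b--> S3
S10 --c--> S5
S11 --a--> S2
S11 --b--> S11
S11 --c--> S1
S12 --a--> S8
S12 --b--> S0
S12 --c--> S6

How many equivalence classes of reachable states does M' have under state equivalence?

8

States {S12} cannot be reached from the start state, so discard them.
Initial partition by acceptance: {S0,S2,S3,S4,S7,S8,S9,S10} | {S1,S5,S6,S11}.
On input b, block {S0,S2,S3,S4,S7,S8,S9,S10} splits into {S2,S3,S7,S8,S10} and {S0,S4,S9}.
On input b, block {S2,S3,S7,S8,S10} splits into {S2,S7,S8} and {S3,S10}.
Refine {S2,S7,S8} on symbol a: members go to different blocks, giving {S7,S8} and {S2}.
On input a, block {S1,S5,S6,S11} splits into {S1,S6} and {S5} and {S11}.
Split {S1,S6} by δ(·,b) → {S1} and {S6}.
Stable partition: {S7,S8} | {S1} | {S0,S4,S9} | {S3,S10} | {S2} | {S5} | {S11} | {S6} — 8 equivalence classes.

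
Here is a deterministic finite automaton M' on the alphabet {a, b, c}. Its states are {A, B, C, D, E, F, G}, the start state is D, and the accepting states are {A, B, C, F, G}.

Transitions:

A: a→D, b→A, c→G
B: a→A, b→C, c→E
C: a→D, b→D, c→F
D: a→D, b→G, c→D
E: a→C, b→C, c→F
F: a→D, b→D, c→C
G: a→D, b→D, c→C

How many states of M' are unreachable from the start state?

3

Starting at D and following transitions, the reachable set is {C, D, F, G}. That leaves A, B, E unreachable — 3 in total.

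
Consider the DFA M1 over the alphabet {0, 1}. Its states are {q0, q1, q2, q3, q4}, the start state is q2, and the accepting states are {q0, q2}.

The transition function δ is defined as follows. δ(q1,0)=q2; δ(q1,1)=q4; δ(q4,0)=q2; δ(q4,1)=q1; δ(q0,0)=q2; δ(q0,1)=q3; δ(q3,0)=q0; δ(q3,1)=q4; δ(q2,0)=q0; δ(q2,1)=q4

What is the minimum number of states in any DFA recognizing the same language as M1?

2

Initial partition by acceptance: {q0,q2} | {q1,q3,q4}.
No further refinement is possible. Final partition (2 blocks): {q0,q2} | {q1,q3,q4}.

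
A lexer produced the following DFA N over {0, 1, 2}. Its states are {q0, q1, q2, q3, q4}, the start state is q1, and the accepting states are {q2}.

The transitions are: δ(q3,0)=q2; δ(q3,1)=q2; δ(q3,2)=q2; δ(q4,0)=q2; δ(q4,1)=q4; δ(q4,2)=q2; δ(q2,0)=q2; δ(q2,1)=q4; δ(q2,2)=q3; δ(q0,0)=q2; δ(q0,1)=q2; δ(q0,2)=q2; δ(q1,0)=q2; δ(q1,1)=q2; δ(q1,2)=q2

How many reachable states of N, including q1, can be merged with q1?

Reachable states from the start: {q1,q2,q3,q4}. Unreachable: {q0} — drop them.
Start with accepting vs non-accepting: {q2} | {q1,q3,q4}.
On input 1, block {q1,q3,q4} splits into {q1,q3} and {q4}.
No further refinement is possible. Final partition (3 blocks): {q2} | {q1,q3} | {q4}.
The equivalence class containing q1 is {q1,q3}, of size 2.

2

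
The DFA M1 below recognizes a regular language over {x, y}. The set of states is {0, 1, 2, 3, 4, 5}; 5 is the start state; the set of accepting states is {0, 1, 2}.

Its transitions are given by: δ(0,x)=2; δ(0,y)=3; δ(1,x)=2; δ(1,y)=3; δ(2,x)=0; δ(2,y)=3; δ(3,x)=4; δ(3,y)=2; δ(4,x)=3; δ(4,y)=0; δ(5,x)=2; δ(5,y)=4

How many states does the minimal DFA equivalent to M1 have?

3

States {1} cannot be reached from the start state, so discard them.
Initial partition by acceptance: {0,2} | {3,4,5}.
On input x, block {3,4,5} splits into {3,4} and {5}.
Stable partition: {0,2} | {3,4} | {5} — 3 equivalence classes.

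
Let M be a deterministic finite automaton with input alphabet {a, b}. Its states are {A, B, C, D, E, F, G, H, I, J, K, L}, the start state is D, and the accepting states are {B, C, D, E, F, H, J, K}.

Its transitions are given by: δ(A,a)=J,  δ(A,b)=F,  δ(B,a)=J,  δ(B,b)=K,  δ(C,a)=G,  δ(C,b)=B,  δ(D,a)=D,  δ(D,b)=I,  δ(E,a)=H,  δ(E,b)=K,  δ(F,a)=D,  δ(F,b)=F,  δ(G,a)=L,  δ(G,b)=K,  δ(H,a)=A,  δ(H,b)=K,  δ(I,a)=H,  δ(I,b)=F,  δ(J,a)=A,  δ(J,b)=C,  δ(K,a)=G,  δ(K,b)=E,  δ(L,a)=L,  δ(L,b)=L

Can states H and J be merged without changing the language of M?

Yes

Every state is reachable, so we keep all 12.
Start with accepting vs non-accepting: {B,C,D,E,F,H,J,K} | {A,G,I,L}.
On input a, block {B,C,D,E,F,H,J,K} splits into {B,D,E,F} and {C,H,J,K}.
On input a, block {B,D,E,F} splits into {B,E} and {D,F}.
Refine {A,G,I,L} on symbol a: members go to different blocks, giving {A,I} and {G,L}.
Split {C,H,J,K} by δ(·,a) → {C,K} and {H,J}.
Split {D,F} by δ(·,b) → {D} and {F}.
Refine {G,L} on symbol b: members go to different blocks, giving {G} and {L}.
The partition is now stable with 8 blocks: {B,E} | {A,I} | {C,K} | {D} | {G} | {H,J} | {F} | {L}.
H and J lie in the same block of the stable partition, so they are equivalent — no string distinguishes them.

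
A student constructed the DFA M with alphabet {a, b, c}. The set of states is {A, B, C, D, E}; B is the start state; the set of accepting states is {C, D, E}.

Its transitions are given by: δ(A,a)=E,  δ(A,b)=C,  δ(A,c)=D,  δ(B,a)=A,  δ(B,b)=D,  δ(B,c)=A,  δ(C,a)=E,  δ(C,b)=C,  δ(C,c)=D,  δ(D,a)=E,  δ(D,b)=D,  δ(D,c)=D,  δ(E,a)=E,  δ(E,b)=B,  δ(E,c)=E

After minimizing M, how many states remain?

Every state is reachable, so we keep all 5.
Start with accepting vs non-accepting: {C,D,E} | {A,B}.
On input b, block {C,D,E} splits into {C,D} and {E}.
Refine {A,B} on symbol a: members go to different blocks, giving {A} and {B}.
Stable partition: {C,D} | {A} | {E} | {B} — 4 equivalence classes.

4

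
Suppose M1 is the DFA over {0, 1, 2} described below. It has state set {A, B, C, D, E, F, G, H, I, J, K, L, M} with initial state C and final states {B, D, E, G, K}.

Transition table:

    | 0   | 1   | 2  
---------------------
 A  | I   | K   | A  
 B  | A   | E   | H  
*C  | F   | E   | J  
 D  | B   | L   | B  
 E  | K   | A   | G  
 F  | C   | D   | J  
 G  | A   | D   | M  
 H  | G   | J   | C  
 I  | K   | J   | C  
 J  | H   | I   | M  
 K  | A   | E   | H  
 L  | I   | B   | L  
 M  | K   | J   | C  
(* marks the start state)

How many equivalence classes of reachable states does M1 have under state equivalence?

Every state is reachable, so we keep all 13.
Initial partition by acceptance: {B,D,E,G,K} | {A,C,F,H,I,J,L,M}.
Split {B,D,E,G,K} by δ(·,0) → {B,G,K} and {D,E}.
On input 0, block {A,C,F,H,I,J,L,M} splits into {A,C,F,J,L} and {H,I,M}.
On input 0, block {A,C,F,J,L} splits into {A,J,L} and {C,F}.
Split {A,J,L} by δ(·,1) → {A,L} and {J}.
Stable partition: {B,G,K} | {A,L} | {D,E} | {H,I,M} | {C,F} | {J} — 6 equivalence classes.

6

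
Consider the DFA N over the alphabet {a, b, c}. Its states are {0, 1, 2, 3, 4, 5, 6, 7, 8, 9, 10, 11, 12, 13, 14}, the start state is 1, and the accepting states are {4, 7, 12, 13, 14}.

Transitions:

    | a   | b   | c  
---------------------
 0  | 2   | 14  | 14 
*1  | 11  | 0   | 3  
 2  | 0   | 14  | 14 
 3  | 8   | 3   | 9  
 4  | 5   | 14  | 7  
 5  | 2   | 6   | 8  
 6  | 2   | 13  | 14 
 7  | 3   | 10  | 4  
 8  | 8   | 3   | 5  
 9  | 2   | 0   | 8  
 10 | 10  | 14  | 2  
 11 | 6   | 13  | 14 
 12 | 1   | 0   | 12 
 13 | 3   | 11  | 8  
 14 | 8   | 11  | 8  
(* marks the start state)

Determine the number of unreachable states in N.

4

Starting at 1 and following transitions, the reachable set is {0, 1, 2, 3, 5, 6, 8, 9, 11, 13, 14}. That leaves 4, 7, 10, 12 unreachable — 4 in total.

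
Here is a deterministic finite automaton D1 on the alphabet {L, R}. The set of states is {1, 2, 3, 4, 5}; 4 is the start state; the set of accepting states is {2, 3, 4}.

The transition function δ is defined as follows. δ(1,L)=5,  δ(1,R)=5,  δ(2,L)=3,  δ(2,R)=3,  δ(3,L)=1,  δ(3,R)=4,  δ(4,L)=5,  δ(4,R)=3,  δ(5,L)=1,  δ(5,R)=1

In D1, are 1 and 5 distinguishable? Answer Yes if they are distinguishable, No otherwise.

First remove the unreachable states {2}; 4 states remain.
Initial partition by acceptance: {3,4} | {1,5}.
The partition is now stable with 2 blocks: {3,4} | {1,5}.
1 and 5 lie in the same block of the stable partition, so they are equivalent — no string distinguishes them.

No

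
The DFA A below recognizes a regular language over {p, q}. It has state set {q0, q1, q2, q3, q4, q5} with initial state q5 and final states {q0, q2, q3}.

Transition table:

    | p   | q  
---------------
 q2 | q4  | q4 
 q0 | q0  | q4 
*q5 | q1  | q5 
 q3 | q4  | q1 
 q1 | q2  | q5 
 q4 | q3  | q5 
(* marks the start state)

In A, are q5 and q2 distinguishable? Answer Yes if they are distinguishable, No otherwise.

States {q0} cannot be reached from the start state, so discard them.
Initial partition by acceptance: {q2,q3} | {q1,q4,q5}.
Refine {q1,q4,q5} on symbol p: members go to different blocks, giving {q1,q4} and {q5}.
No further refinement is possible. Final partition (3 blocks): {q2,q3} | {q1,q4} | {q5}.
q5 and q2 end up in different blocks, so they are distinguishable. For instance, the string 'ε' is accepted from only q2.

Yes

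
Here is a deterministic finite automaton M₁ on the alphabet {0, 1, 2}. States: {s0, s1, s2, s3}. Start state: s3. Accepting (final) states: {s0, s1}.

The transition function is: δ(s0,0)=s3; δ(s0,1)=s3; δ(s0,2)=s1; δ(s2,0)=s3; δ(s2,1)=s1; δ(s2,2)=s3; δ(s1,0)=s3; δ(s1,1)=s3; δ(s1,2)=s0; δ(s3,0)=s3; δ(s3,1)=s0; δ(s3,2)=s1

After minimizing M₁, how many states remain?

First remove the unreachable states {s2}; 3 states remain.
Initial partition by acceptance: {s0,s1} | {s3}.
No further refinement is possible. Final partition (2 blocks): {s0,s1} | {s3}.

2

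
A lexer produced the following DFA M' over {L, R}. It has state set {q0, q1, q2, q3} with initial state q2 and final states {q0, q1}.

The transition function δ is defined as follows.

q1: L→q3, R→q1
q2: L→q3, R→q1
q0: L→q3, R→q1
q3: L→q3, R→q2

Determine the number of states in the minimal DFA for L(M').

3

Reachable states from the start: {q1,q2,q3}. Unreachable: {q0} — drop them.
Start with accepting vs non-accepting: {q1} | {q2,q3}.
Split {q2,q3} by δ(·,R) → {q2} and {q3}.
No further refinement is possible. Final partition (3 blocks): {q1} | {q2} | {q3}.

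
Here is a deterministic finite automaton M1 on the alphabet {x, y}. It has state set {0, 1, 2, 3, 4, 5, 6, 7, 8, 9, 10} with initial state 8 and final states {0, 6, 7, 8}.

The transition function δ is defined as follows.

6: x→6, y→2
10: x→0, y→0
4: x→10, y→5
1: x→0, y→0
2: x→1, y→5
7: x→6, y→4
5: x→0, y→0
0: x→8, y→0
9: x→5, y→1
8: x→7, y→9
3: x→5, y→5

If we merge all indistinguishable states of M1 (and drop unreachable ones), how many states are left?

4

Reachable states from the start: {0,1,2,4,5,6,7,8,9,10}. Unreachable: {3} — drop them.
Initial partition by acceptance: {0,6,7,8} | {1,2,4,5,9,10}.
Split {0,6,7,8} by δ(·,y) → {6,7,8} and {0}.
On input x, block {1,2,4,5,9,10} splits into {1,5,10} and {2,4,9}.
No further refinement is possible. Final partition (4 blocks): {6,7,8} | {1,5,10} | {0} | {2,4,9}.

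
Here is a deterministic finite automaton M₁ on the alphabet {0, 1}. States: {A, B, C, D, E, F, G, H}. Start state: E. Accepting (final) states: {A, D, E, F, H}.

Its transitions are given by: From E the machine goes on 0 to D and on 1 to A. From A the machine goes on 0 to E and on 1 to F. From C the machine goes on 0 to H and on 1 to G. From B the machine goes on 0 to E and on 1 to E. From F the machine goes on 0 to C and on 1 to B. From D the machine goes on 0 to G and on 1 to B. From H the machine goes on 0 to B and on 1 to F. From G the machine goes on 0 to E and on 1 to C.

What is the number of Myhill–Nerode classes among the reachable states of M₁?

8

All states are reachable from the start state.
Initial partition by acceptance: {A,D,E,F,H} | {B,C,G}.
On input 0, block {A,D,E,F,H} splits into {D,F,H} and {A,E}.
On input 1, block {D,F,H} splits into {D,F} and {H}.
Refine {B,C,G} on symbol 0: members go to different blocks, giving {B,G} and {C}.
On input 0, block {D,F} splits into {D} and {F}.
On input 1, block {B,G} splits into {B} and {G}.
Refine {A,E} on symbol 0: members go to different blocks, giving {A} and {E}.
No further refinement is possible. Final partition (8 blocks): {D} | {B} | {A} | {H} | {C} | {F} | {G} | {E}.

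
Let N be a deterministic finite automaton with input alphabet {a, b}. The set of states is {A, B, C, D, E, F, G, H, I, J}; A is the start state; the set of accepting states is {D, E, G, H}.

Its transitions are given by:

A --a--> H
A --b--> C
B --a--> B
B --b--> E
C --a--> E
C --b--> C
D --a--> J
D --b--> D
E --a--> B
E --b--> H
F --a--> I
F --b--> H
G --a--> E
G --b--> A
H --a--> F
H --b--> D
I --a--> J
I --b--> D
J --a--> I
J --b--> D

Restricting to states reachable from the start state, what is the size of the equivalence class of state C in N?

2

States {G} cannot be reached from the start state, so discard them.
P0 = {D,E,H} | {A,B,C,F,I,J}.
Split {A,B,C,F,I,J} by δ(·,a) → {B,F,I,J} and {A,C}.
The partition is now stable with 3 blocks: {D,E,H} | {B,F,I,J} | {A,C}.
The equivalence class containing C is {A,C}, of size 2.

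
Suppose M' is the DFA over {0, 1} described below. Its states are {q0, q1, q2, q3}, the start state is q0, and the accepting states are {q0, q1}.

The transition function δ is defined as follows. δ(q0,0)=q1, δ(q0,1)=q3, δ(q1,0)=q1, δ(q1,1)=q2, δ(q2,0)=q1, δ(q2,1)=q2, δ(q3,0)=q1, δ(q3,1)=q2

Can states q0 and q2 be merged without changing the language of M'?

No

P0 = {q0,q1} | {q2,q3}.
Stable partition: {q0,q1} | {q2,q3} — 2 equivalence classes.
q0 and q2 end up in different blocks, so they are distinguishable. For instance, the string 'ε' is accepted from only q0.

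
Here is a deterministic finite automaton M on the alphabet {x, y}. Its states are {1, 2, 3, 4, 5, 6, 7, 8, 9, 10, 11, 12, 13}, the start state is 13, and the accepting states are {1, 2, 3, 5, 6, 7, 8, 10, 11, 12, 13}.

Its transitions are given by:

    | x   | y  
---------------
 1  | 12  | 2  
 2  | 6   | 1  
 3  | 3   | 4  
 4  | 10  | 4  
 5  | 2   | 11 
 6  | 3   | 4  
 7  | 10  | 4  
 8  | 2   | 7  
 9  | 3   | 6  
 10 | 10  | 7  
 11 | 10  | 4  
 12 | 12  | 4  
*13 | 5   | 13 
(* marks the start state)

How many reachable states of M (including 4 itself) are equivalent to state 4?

States {8,9} cannot be reached from the start state, so discard them.
Start with accepting vs non-accepting: {1,2,3,5,6,7,10,11,12,13} | {4}.
Split {1,2,3,5,6,7,10,11,12,13} by δ(·,y) → {1,2,5,10,13} and {3,6,7,11,12}.
On input x, block {1,2,5,10,13} splits into {5,10,13} and {1,2}.
Split {5,10,13} by δ(·,x) → {10,13} and {5}.
Refine {10,13} on symbol x: members go to different blocks, giving {10} and {13}.
Split {3,6,7,11,12} by δ(·,x) → {3,6,12} and {7,11}.
No further refinement is possible. Final partition (7 blocks): {10} | {4} | {3,6,12} | {1,2} | {5} | {13} | {7,11}.
State 4 belongs to the block {4}, which has 1 states.

1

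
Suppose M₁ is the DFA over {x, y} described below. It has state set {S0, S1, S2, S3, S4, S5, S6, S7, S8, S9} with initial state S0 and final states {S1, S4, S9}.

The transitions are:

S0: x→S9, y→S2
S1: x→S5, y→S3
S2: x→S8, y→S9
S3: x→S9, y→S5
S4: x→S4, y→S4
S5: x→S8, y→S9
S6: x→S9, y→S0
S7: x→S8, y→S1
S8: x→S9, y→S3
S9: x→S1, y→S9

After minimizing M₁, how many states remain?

5

Reachable states from the start: {S0,S1,S2,S3,S5,S8,S9}. Unreachable: {S4,S6,S7} — drop them.
Start with accepting vs non-accepting: {S1,S9} | {S0,S2,S3,S5,S8}.
On input x, block {S1,S9} splits into {S1} and {S9}.
Split {S0,S2,S3,S5,S8} by δ(·,x) → {S0,S3,S8} and {S2,S5}.
On input y, block {S0,S3,S8} splits into {S0,S3} and {S8}.
The partition is now stable with 5 blocks: {S1} | {S0,S3} | {S9} | {S2,S5} | {S8}.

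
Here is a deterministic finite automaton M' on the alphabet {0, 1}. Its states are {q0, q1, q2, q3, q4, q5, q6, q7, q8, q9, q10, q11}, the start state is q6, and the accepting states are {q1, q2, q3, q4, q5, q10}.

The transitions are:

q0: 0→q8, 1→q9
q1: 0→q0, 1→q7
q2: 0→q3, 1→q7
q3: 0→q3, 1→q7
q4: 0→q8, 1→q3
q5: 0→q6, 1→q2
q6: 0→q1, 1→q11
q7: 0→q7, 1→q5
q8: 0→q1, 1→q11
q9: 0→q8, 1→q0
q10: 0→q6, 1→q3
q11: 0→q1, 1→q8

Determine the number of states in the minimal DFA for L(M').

First remove the unreachable states {q4,q10}; 10 states remain.
Initial partition by acceptance: {q1,q2,q3,q5} | {q0,q6,q7,q8,q9,q11}.
On input 0, block {q1,q2,q3,q5} splits into {q1,q5} and {q2,q3}.
Split {q1,q5} by δ(·,1) → {q1} and {q5}.
Split {q0,q6,q7,q8,q9,q11} by δ(·,0) → {q0,q7,q9} and {q6,q8,q11}.
Split {q0,q7,q9} by δ(·,0) → {q0,q9} and {q7}.
The partition is now stable with 6 blocks: {q1} | {q0,q9} | {q2,q3} | {q5} | {q6,q8,q11} | {q7}.

6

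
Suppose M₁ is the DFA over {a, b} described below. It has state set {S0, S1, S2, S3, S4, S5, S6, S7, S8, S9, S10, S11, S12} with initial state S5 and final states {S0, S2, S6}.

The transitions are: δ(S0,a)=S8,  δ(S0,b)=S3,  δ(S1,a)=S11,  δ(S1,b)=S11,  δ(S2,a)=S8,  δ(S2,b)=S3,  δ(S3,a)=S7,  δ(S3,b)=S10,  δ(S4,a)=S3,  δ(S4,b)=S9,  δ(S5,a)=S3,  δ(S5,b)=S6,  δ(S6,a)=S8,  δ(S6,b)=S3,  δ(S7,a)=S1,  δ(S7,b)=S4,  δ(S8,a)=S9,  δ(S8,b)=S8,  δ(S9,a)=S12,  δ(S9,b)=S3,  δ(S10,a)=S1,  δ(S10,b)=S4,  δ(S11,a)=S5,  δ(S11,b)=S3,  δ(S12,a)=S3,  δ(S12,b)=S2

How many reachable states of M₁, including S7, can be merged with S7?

2

First remove the unreachable states {S0}; 12 states remain.
Initial partition by acceptance: {S2,S6} | {S1,S3,S4,S5,S7,S8,S9,S10,S11,S12}.
On input b, block {S1,S3,S4,S5,S7,S8,S9,S10,S11,S12} splits into {S1,S3,S4,S7,S8,S9,S10,S11} and {S5,S12}.
On input a, block {S1,S3,S4,S7,S8,S9,S10,S11} splits into {S1,S3,S4,S7,S8,S10} and {S9,S11}.
Refine {S1,S3,S4,S7,S8,S10} on symbol a: members go to different blocks, giving {S3,S4,S7,S10} and {S1,S8}.
On input a, block {S3,S4,S7,S10} splits into {S3,S4} and {S7,S10}.
Split {S3,S4} by δ(·,a) → {S3} and {S4}.
Split {S1,S8} by δ(·,b) → {S1} and {S8}.
Stable partition: {S2,S6} | {S3} | {S5,S12} | {S9,S11} | {S1} | {S7,S10} | {S4} | {S8} — 8 equivalence classes.
State S7 belongs to the block {S7,S10}, which has 2 states.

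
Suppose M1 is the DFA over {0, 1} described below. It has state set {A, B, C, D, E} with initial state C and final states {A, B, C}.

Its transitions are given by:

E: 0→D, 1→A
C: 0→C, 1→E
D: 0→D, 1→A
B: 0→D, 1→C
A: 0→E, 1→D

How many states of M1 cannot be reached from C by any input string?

1

No path from C leads to B; the other 4 states are all reachable.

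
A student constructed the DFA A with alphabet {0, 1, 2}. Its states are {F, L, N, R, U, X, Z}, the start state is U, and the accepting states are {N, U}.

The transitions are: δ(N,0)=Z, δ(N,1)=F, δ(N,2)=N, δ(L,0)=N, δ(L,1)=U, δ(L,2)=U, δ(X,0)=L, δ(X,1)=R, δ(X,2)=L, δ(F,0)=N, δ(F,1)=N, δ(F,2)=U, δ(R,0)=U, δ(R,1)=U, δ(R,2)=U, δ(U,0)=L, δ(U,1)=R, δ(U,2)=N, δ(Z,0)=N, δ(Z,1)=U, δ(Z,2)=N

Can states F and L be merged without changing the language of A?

States {X} cannot be reached from the start state, so discard them.
Start with accepting vs non-accepting: {N,U} | {F,L,R,Z}.
No further refinement is possible. Final partition (2 blocks): {N,U} | {F,L,R,Z}.
F and L lie in the same block of the stable partition, so they are equivalent — no string distinguishes them.

Yes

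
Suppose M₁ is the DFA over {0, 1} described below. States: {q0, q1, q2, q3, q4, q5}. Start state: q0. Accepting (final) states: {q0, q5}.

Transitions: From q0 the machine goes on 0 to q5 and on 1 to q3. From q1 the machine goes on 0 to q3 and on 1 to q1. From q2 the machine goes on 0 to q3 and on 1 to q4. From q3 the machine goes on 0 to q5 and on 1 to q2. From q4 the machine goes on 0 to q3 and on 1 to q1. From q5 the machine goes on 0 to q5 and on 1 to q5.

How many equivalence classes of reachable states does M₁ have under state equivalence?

P0 = {q0,q5} | {q1,q2,q3,q4}.
Split {q0,q5} by δ(·,1) → {q0} and {q5}.
On input 0, block {q1,q2,q3,q4} splits into {q1,q2,q4} and {q3}.
Stable partition: {q0} | {q1,q2,q4} | {q5} | {q3} — 4 equivalence classes.

4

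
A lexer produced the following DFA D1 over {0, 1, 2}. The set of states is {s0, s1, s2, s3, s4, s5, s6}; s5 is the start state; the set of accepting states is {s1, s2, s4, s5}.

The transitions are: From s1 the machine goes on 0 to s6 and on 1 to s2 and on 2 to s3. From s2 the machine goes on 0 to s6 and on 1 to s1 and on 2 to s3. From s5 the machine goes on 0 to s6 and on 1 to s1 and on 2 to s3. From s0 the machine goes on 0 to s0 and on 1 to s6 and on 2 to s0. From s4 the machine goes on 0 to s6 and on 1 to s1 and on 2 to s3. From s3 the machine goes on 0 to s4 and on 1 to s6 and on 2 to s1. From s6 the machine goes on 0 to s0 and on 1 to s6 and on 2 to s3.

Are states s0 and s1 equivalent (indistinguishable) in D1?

No

Initial partition by acceptance: {s1,s2,s4,s5} | {s0,s3,s6}.
Split {s0,s3,s6} by δ(·,0) → {s0,s6} and {s3}.
On input 2, block {s0,s6} splits into {s0} and {s6}.
The partition is now stable with 4 blocks: {s1,s2,s4,s5} | {s0} | {s3} | {s6}.
s0 and s1 end up in different blocks, so they are distinguishable. For instance, the string 'ε' is accepted from only s1.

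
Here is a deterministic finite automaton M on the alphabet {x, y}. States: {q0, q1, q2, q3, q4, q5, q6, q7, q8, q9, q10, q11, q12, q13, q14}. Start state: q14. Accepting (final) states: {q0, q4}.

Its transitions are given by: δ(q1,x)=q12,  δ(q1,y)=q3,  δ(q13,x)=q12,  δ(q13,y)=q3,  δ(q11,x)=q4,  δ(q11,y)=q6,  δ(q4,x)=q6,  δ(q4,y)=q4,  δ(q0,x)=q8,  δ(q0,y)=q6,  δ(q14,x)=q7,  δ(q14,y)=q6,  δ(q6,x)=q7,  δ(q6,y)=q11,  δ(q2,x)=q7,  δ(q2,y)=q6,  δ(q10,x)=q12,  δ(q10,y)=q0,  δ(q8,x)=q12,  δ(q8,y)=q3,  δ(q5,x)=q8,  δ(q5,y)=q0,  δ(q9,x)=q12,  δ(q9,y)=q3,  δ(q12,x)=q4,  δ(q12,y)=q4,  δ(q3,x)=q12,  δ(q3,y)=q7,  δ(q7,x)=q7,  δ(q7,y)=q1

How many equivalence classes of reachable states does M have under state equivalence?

8

States {q0,q2,q5,q8,q9,q10,q13} cannot be reached from the start state, so discard them.
P0 = {q4} | {q1,q3,q6,q7,q11,q12,q14}.
Refine {q1,q3,q6,q7,q11,q12,q14} on symbol x: members go to different blocks, giving {q1,q3,q6,q7,q14} and {q11,q12}.
Refine {q1,q3,q6,q7,q14} on symbol x: members go to different blocks, giving {q6,q7,q14} and {q1,q3}.
Split {q6,q7,q14} by δ(·,y) → {q6} and {q7} and {q14}.
Refine {q11,q12} on symbol y: members go to different blocks, giving {q11} and {q12}.
Refine {q1,q3} on symbol y: members go to different blocks, giving {q1} and {q3}.
The partition is now stable with 8 blocks: {q4} | {q6} | {q11} | {q1} | {q7} | {q14} | {q12} | {q3}.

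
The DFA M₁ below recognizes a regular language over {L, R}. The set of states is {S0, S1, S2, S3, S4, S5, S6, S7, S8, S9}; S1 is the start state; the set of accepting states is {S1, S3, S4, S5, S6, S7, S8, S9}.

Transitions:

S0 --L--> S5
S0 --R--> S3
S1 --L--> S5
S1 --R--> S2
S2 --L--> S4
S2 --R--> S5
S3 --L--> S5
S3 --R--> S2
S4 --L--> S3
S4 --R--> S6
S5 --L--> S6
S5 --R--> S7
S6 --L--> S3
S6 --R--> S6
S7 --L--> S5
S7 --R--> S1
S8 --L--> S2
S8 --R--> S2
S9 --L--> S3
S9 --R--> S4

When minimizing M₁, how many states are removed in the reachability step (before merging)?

3

Starting at S1 and following transitions, the reachable set is {S1, S2, S3, S4, S5, S6, S7}. That leaves S0, S8, S9 unreachable — 3 in total.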